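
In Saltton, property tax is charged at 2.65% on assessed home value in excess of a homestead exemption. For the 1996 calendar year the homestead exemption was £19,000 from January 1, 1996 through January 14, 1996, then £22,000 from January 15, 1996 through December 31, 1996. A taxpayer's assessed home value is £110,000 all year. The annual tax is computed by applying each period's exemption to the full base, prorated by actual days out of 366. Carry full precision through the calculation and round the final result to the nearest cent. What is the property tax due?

January 1 – January 14, 1996: 14 days, exemption £19,000 → (£110,000 − £19,000) × 2.65% × 14/366 = £92.2432
January 15 – December 31, 1996: 352 days, exemption £22,000 → (£110,000 − £22,000) × 2.65% × 352/366 = £2,242.7978
Total = £2,335.0410

£2,335.04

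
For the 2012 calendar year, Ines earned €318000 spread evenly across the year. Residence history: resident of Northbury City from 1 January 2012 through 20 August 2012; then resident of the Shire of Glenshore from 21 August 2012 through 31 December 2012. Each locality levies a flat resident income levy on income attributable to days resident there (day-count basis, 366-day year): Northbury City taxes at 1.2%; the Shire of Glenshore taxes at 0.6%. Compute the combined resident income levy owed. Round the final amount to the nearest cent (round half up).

€3122.66

Northbury City, 1 January – 20 August 2012: 233 days → €318000 × 1.2% × 233/366 = €2429.3115
The Shire of Glenshore, 21 August – 31 December 2012: 133 days → €318000 × 0.6% × 133/366 = €693.3443
Total = €3122.6557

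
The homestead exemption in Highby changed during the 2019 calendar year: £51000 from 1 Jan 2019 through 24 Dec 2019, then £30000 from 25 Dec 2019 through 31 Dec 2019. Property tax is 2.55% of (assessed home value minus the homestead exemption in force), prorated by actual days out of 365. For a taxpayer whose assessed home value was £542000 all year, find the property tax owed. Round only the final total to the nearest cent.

£12530.77

1 Jan – 24 Dec 2019: 358 days, exemption £51000 → (£542000 − £51000) × 2.55% × 358/365 = £12280.3808
25 Dec – 31 Dec 2019: 7 days, exemption £30000 → (£542000 − £30000) × 2.55% × 7/365 = £250.3890
Total = £12530.7699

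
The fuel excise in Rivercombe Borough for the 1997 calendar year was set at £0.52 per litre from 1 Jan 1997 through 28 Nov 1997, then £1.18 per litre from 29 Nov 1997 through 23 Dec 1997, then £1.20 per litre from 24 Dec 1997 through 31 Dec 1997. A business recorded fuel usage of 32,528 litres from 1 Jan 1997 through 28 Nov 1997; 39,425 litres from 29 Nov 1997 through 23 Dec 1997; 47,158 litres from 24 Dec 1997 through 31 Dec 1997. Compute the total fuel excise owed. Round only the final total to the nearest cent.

1 Jan – 28 Nov 1997: 32,528 litres at £0.52/litre → £16,914.56
29 Nov – 23 Dec 1997: 39,425 litres at £1.18/litre → £46,521.50
24 Dec – 31 Dec 1997: 47,158 litres at £1.20/litre → £56,589.60

£120,025.66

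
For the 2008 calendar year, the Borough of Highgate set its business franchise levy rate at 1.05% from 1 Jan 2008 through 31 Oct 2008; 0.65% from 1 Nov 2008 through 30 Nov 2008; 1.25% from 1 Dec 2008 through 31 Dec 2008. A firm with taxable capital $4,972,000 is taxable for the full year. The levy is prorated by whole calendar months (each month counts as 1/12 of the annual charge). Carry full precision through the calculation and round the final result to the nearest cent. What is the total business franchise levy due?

1 Jan – 31 Oct 2008: 10 months at 1.05% → $4,972,000 × 1.05% × 10/12 = $43,505.0000
1 Nov – 30 Nov 2008: 1 month at 0.65% → $4,972,000 × 0.65% × 1/12 = $2,693.1667
1 Dec – 31 Dec 2008: 1 month at 1.25% → $4,972,000 × 1.25% × 1/12 = $5,179.1667
Total = $51,377.3333

$51,377.33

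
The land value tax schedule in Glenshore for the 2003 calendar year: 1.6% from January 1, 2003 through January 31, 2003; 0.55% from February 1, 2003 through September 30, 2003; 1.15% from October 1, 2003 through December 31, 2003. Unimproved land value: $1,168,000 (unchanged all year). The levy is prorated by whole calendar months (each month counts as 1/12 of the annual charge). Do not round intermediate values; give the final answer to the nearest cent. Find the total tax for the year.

January 1 – January 31, 2003: 1 month at 1.6% → $1,168,000 × 1.6% × 1/12 = $1,557.3333
February 1 – September 30, 2003: 8 months at 0.55% → $1,168,000 × 0.55% × 8/12 = $4,282.6667
October 1 – December 31, 2003: 3 months at 1.15% → $1,168,000 × 1.15% × 3/12 = $3,358.0000
Total = $9,198.0000

$9,198.00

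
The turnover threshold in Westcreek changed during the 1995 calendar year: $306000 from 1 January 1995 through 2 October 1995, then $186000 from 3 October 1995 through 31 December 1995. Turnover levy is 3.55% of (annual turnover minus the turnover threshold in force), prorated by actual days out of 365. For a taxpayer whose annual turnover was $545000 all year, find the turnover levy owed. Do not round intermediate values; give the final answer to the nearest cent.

1 January – 2 October 1995: 275 days, exemption $306000 → ($545000 − $306000) × 3.55% × 275/365 = $6392.4315
3 October – 31 December 1995: 90 days, exemption $186000 → ($545000 − $186000) × 3.55% × 90/365 = $3142.4795
Total = $9534.9110

$9534.91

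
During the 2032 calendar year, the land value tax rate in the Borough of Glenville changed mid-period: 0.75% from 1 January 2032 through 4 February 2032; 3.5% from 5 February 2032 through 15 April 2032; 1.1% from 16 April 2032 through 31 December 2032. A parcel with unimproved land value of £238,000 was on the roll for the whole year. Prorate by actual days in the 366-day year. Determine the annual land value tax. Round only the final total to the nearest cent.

1 January – 4 February 2032: 35 days at 0.75% → £238,000 × 0.75% × 35/366 = £170.6967
5 February – 15 April 2032: 71 days at 3.5% → £238,000 × 3.5% × 71/366 = £1,615.9290
16 April – 31 December 2032: 260 days at 1.1% → £238,000 × 1.1% × 260/366 = £1,859.7814
Total = £3,646.4071

£3,646.41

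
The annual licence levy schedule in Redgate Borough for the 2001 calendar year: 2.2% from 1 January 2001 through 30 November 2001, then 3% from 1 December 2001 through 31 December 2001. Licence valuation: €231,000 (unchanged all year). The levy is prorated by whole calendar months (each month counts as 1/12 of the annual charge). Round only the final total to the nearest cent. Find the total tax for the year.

1 January – 30 November 2001: 11 months at 2.2% → €231,000 × 2.2% × 11/12 = €4,658.5000
1 December – 31 December 2001: 1 month at 3% → €231,000 × 3% × 1/12 = €577.5000
Total = €5,236.0000

€5,236.00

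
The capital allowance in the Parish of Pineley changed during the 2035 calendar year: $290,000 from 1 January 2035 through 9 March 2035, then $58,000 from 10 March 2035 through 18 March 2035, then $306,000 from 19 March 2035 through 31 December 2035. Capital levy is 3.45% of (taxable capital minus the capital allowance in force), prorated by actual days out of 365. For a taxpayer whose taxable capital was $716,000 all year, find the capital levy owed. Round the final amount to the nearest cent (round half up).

$14,458.81

1 January – 9 March 2035: 68 days, exemption $290,000 → ($716,000 − $290,000) × 3.45% × 68/365 = $2,738.0712
10 March – 18 March 2035: 9 days, exemption $58,000 → ($716,000 − $58,000) × 3.45% × 9/365 = $559.7507
19 March – 31 December 2035: 288 days, exemption $306,000 → ($716,000 − $306,000) × 3.45% × 288/365 = $11,160.9863
Total = $14,458.8082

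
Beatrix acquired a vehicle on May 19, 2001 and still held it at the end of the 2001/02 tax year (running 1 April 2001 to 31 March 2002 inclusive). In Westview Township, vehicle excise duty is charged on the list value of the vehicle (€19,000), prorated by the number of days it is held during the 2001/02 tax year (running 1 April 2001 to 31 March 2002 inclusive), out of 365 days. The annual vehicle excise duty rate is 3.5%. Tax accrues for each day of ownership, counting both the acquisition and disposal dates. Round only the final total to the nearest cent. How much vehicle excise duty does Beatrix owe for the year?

Days held (May 19, 2001 – March 31, 2002): 317 out of 365
Tax = €19,000 × 3.5% × 317/365 = €577.5479

€577.55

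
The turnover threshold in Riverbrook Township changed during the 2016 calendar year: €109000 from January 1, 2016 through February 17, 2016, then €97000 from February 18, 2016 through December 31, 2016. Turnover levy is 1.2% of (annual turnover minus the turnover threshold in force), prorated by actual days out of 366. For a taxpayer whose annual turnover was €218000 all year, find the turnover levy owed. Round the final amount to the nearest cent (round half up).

January 1 – February 17, 2016: 48 days, exemption €109000 → (€218000 − €109000) × 1.2% × 48/366 = €171.5410
February 18 – December 31, 2016: 318 days, exemption €97000 → (€218000 − €97000) × 1.2% × 318/366 = €1261.5738
Total = €1433.1148

€1433.11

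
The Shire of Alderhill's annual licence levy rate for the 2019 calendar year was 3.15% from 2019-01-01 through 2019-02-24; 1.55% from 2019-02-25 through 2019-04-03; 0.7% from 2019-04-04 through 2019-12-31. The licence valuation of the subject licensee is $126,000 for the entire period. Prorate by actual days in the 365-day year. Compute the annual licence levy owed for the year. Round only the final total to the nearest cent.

$1,458.67

2019-01-01 to 2019-02-24: 55 days at 3.15% → $126,000 × 3.15% × 55/365 = $598.0685
2019-02-25 to 2019-04-03: 38 days at 1.55% → $126,000 × 1.55% × 38/365 = $203.3260
2019-04-04 to 2019-12-31: 272 days at 0.7% → $126,000 × 0.7% × 272/365 = $657.2712
Total = $1,458.6658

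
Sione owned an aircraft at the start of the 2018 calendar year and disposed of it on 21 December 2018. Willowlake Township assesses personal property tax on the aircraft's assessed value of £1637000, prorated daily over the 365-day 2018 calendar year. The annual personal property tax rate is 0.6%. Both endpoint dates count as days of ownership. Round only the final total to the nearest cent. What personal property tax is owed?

Days held (1 January – 21 December 2018): 355 out of 365
Tax = £1637000 × 0.6% × 355/365 = £9552.9041

£9552.90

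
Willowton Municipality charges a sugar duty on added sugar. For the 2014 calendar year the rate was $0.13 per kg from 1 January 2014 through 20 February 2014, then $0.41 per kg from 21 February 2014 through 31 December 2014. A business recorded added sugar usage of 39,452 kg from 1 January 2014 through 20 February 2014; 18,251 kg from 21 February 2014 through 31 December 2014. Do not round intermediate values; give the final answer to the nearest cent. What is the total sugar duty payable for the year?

1 January – 20 February 2014: 39,452 kg at $0.13/kg → $5128.76
21 February – 31 December 2014: 18,251 kg at $0.41/kg → $7482.91

$12611.67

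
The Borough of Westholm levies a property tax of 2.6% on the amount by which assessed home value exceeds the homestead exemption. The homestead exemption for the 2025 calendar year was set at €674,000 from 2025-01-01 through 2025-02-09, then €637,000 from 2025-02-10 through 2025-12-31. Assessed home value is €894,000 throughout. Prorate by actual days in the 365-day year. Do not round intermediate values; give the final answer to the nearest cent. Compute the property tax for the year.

2025-01-01 to 2025-02-09: 40 days, exemption €674,000 → (€894,000 − €674,000) × 2.6% × 40/365 = €626.8493
2025-02-10 to 2025-12-31: 325 days, exemption €637,000 → (€894,000 − €637,000) × 2.6% × 325/365 = €5,949.7260
Total = €6,576.5753

€6,576.58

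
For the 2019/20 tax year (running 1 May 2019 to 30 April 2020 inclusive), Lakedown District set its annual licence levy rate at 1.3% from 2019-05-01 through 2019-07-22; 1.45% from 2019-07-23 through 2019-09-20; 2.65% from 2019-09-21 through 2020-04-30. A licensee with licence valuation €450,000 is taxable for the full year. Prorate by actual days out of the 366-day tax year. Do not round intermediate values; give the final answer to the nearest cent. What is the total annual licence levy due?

€9,662.09

2019-05-01 to 2019-07-22: 83 days at 1.3% → €450,000 × 1.3% × 83/366 = €1,326.6393
2019-07-23 to 2019-09-20: 60 days at 1.45% → €450,000 × 1.45% × 60/366 = €1,069.6721
2019-09-21 to 2020-04-30: 223 days at 2.65% → €450,000 × 2.65% × 223/366 = €7,265.7787
Total = €9,662.0902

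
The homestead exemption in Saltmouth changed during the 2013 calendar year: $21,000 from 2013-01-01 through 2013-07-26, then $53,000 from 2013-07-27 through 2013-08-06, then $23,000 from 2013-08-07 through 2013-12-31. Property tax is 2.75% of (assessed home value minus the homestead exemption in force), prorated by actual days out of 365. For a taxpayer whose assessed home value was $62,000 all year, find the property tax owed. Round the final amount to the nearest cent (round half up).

2013-01-01 to 2013-07-26: 207 days, exemption $21,000 → ($62,000 − $21,000) × 2.75% × 207/365 = $639.4315
2013-07-27 to 2013-08-06: 11 days, exemption $53,000 → ($62,000 − $53,000) × 2.75% × 11/365 = $7.4589
2013-08-07 to 2013-12-31: 147 days, exemption $23,000 → ($62,000 − $23,000) × 2.75% × 147/365 = $431.9384
Total = $1,078.8288

$1,078.83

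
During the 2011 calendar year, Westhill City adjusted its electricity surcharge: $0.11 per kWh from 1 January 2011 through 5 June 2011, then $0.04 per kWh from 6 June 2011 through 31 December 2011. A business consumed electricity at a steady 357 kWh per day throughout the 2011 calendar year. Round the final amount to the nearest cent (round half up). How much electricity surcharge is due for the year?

$9,110.64

1 January – 5 June 2011: 156 days × 357 kWh/day = 55,692 kWh at $0.11/kWh → $6,126.12
6 June – 31 December 2011: 209 days × 357 kWh/day = 74,613 kWh at $0.04/kWh → $2,984.52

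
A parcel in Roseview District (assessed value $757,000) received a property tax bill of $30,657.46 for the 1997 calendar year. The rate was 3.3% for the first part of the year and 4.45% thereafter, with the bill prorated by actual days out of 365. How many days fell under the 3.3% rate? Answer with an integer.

Let d = days at the first rate; then 365 − d days at the second rate.
$757,000 × [3.3%·d + 4.45%·(365−d)] / 365 = $30,657.46
Solving gives d = 127, so the new rate took effect on 8 May 1997.

127 days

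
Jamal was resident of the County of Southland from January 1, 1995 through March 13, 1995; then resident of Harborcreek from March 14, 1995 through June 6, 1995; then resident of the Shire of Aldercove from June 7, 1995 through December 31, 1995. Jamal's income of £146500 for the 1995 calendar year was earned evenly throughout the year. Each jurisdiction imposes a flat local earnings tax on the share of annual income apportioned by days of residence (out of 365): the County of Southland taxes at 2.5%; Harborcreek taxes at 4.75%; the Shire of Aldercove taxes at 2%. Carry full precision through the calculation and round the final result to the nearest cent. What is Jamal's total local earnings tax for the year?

£4012.70

The County of Southland, January 1 – March 13, 1995: 72 days → £146500 × 2.5% × 72/365 = £722.4658
Harborcreek, March 14 – June 6, 1995: 85 days → £146500 × 4.75% × 85/365 = £1620.5308
The Shire of Aldercove, June 7 – December 31, 1995: 208 days → £146500 × 2% × 208/365 = £1669.6986
Total = £4012.6952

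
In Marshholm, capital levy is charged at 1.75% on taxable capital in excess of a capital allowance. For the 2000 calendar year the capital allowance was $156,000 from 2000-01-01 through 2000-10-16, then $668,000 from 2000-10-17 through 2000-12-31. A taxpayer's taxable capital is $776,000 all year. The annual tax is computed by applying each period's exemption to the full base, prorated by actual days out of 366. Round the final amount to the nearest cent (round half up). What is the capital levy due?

2000-01-01 to 2000-10-16: 290 days, exemption $156,000 → ($776,000 − $156,000) × 1.75% × 290/366 = $8,596.9945
2000-10-17 to 2000-12-31: 76 days, exemption $668,000 → ($776,000 − $668,000) × 1.75% × 76/366 = $392.4590
Total = $8,989.4536

$8,989.45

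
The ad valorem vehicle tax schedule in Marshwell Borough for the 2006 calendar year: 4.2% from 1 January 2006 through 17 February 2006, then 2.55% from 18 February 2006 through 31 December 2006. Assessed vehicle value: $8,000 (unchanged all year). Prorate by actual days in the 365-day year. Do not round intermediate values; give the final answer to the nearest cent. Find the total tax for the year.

1 January – 17 February 2006: 48 days at 4.2% → $8,000 × 4.2% × 48/365 = $44.1863
18 February – 31 December 2006: 317 days at 2.55% → $8,000 × 2.55% × 317/365 = $177.1726
Total = $221.3589

$221.36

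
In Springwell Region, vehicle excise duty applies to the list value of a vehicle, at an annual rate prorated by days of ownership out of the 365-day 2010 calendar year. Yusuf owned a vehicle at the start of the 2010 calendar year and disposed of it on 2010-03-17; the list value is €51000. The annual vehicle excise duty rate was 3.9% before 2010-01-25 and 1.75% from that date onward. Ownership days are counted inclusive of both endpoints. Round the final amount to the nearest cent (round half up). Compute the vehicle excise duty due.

€257.93

2010-01-01 to 2010-01-24: 24 days at 3.9% → €51000 × 3.9% × 24/365 = €130.7836
2010-01-25 to 2010-03-17: 52 days at 1.75% → €51000 × 1.75% × 52/365 = €127.1507
Total = €257.9342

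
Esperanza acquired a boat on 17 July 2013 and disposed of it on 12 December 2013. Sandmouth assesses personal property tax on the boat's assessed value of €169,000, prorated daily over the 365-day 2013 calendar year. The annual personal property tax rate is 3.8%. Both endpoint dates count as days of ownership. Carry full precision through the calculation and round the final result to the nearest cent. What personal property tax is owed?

€2,621.58

Days held (17 July – 12 December 2013): 149 out of 365
Tax = €169,000 × 3.8% × 149/365 = €2,621.5836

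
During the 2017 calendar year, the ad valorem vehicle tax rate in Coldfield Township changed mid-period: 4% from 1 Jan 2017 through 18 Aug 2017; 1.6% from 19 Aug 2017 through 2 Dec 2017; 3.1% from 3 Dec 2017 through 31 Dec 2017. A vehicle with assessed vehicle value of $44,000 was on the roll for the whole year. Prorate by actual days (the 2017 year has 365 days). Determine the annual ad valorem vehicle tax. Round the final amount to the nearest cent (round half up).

$1,421.86

1 Jan – 18 Aug 2017: 230 days at 4% → $44,000 × 4% × 230/365 = $1,109.0411
19 Aug – 2 Dec 2017: 106 days at 1.6% → $44,000 × 1.6% × 106/365 = $204.4493
3 Dec – 31 Dec 2017: 29 days at 3.1% → $44,000 × 3.1% × 29/365 = $108.3726
Total = $1,421.8630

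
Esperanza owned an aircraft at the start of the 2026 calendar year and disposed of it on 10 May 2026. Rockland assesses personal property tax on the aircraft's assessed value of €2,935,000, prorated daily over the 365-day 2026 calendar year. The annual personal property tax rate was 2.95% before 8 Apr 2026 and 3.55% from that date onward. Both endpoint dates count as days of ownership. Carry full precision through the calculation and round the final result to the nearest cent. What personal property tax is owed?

€32,429.74

1 Jan – 7 Apr 2026: 97 days at 2.95% → €2,935,000 × 2.95% × 97/365 = €23,009.5959
8 Apr – 10 May 2026: 33 days at 3.55% → €2,935,000 × 3.55% × 33/365 = €9,420.1438
Total = €32,429.7397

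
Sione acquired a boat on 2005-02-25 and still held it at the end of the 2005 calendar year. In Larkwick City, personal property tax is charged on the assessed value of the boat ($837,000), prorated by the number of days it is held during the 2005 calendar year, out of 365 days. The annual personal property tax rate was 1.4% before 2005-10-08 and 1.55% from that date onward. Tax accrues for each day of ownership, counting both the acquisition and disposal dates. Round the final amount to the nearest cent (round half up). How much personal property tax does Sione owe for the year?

$10,244.65

2005-02-25 to 2005-10-07: 225 days at 1.4% → $837,000 × 1.4% × 225/365 = $7,223.4247
2005-10-08 to 2005-12-31: 85 days at 1.55% → $837,000 × 1.55% × 85/365 = $3,021.2260
Total = $10,244.6507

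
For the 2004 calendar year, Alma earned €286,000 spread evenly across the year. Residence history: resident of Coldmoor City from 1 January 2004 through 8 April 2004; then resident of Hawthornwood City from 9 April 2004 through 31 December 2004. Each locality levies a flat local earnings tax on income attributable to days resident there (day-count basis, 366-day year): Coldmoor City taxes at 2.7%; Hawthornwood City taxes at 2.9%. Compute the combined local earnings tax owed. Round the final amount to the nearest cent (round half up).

€8,139.28

Coldmoor City, 1 January – 8 April 2004: 99 days → €286,000 × 2.7% × 99/366 = €2,088.7377
Hawthornwood City, 9 April – 31 December 2004: 267 days → €286,000 × 2.9% × 267/366 = €6,050.5410
Total = €8,139.2787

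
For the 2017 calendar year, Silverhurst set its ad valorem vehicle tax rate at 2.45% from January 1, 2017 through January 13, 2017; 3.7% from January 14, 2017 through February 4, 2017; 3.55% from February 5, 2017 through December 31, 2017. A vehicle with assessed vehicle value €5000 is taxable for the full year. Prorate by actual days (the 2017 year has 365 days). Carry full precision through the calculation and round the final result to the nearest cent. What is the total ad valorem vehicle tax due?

January 1 – January 13, 2017: 13 days at 2.45% → €5000 × 2.45% × 13/365 = €4.3630
January 14 – February 4, 2017: 22 days at 3.7% → €5000 × 3.7% × 22/365 = €11.1507
February 5 – December 31, 2017: 330 days at 3.55% → €5000 × 3.55% × 330/365 = €160.4795
Total = €175.9932

€175.99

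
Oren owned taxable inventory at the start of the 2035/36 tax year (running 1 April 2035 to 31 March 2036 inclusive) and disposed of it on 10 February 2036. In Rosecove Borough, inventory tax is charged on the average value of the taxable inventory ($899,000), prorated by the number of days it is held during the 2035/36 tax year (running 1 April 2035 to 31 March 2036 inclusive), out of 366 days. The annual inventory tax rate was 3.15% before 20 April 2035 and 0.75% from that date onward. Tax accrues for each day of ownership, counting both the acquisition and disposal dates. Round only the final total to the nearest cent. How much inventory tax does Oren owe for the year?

$6,941.46

1 April – 19 April 2035: 19 days at 3.15% → $899,000 × 3.15% × 19/366 = $1,470.0861
20 April 2035 – 10 February 2036: 297 days at 0.75% → $899,000 × 0.75% × 297/366 = $5,471.3730
Total = $6,941.4590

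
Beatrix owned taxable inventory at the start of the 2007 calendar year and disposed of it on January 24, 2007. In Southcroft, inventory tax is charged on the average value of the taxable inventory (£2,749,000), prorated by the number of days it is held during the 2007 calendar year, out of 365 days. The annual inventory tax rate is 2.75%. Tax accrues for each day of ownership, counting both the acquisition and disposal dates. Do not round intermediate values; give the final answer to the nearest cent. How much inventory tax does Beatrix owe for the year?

£4,970.79

Days held (January 1 – January 24, 2007): 24 out of 365
Tax = £2,749,000 × 2.75% × 24/365 = £4,970.7945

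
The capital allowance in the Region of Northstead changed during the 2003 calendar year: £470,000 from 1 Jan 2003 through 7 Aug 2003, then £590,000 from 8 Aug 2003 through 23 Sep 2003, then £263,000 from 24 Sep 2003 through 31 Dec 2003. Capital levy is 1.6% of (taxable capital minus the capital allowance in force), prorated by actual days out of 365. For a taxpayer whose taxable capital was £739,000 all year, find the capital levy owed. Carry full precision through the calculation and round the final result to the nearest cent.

1 Jan – 7 Aug 2003: 219 days, exemption £470,000 → (£739,000 − £470,000) × 1.6% × 219/365 = £2,582.4000
8 Aug – 23 Sep 2003: 47 days, exemption £590,000 → (£739,000 − £590,000) × 1.6% × 47/365 = £306.9808
24 Sep – 31 Dec 2003: 99 days, exemption £263,000 → (£739,000 − £263,000) × 1.6% × 99/365 = £2,065.7096
Total = £4,955.0904

£4,955.09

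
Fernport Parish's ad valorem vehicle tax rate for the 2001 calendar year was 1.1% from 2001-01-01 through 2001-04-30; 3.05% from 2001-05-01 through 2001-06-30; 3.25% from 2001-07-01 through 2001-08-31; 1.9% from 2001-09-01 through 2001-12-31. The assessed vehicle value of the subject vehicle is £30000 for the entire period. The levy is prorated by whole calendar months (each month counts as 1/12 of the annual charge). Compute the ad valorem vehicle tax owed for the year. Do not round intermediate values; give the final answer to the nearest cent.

£615.00

2001-01-01 to 2001-04-30: 4 months at 1.1% → £30000 × 1.1% × 4/12 = £110.0000
2001-05-01 to 2001-06-30: 2 months at 3.05% → £30000 × 3.05% × 2/12 = £152.5000
2001-07-01 to 2001-08-31: 2 months at 3.25% → £30000 × 3.25% × 2/12 = £162.5000
2001-09-01 to 2001-12-31: 4 months at 1.9% → £30000 × 1.9% × 4/12 = £190.0000
Total = £615.0000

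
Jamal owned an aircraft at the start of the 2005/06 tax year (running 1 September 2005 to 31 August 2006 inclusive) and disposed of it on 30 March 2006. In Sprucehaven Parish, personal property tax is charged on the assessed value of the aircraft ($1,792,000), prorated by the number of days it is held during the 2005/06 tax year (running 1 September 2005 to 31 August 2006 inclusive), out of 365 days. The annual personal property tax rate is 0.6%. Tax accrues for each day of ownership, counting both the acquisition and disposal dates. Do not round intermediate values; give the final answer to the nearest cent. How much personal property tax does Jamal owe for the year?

$6,215.54

Days held (1 September 2005 – 30 March 2006): 211 out of 365
Tax = $1,792,000 × 0.6% × 211/365 = $6,215.5397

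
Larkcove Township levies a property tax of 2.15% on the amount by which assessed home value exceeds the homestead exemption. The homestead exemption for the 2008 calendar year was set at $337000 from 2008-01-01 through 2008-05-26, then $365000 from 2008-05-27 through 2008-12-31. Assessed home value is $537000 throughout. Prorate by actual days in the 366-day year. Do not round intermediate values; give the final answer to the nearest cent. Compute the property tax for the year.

2008-01-01 to 2008-05-26: 147 days, exemption $337000 → ($537000 − $337000) × 2.15% × 147/366 = $1727.0492
2008-05-27 to 2008-12-31: 219 days, exemption $365000 → ($537000 − $365000) × 2.15% × 219/366 = $2212.7377
Total = $3939.7869

$3939.79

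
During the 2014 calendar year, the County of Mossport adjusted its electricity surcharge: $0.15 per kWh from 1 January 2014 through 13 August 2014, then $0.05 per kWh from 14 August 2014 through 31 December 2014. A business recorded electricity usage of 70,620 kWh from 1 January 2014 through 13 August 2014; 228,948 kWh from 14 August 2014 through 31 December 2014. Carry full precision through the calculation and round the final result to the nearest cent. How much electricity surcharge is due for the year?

1 January – 13 August 2014: 70,620 kWh at $0.15/kWh → $10593.00
14 August – 31 December 2014: 228,948 kWh at $0.05/kWh → $11447.40

$22040.40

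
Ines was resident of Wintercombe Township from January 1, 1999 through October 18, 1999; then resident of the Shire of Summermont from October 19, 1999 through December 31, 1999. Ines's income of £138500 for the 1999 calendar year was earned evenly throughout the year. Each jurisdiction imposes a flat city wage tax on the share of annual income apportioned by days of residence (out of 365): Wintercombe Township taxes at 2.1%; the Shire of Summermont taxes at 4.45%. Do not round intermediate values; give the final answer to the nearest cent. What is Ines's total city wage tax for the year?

Wintercombe Township, January 1 – October 18, 1999: 291 days → £138500 × 2.1% × 291/365 = £2318.8315
The Shire of Summermont, October 19 – December 31, 1999: 74 days → £138500 × 4.45% × 74/365 = £1249.5356
Total = £3568.3671

£3568.37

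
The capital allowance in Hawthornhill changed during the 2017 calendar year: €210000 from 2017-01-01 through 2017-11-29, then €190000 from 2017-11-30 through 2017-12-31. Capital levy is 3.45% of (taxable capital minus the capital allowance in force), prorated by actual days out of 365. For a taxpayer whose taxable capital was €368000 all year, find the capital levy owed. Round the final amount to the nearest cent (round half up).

€5511.49

2017-01-01 to 2017-11-29: 333 days, exemption €210000 → (€368000 − €210000) × 3.45% × 333/365 = €4973.1041
2017-11-30 to 2017-12-31: 32 days, exemption €190000 → (€368000 − €190000) × 3.45% × 32/365 = €538.3890
Total = €5511.4932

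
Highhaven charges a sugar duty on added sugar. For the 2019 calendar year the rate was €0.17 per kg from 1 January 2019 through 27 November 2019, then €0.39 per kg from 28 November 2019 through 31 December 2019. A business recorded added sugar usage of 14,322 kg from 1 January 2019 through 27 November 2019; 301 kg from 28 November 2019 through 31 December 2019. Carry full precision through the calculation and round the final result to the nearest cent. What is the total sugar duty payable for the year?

€2552.13

1 January – 27 November 2019: 14,322 kg at €0.17/kg → €2434.74
28 November – 31 December 2019: 301 kg at €0.39/kg → €117.39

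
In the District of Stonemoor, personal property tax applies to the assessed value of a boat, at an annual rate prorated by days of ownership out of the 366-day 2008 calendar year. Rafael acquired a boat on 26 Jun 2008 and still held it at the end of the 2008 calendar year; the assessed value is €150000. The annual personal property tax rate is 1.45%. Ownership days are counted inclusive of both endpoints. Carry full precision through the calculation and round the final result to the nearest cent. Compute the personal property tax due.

€1123.16

Days held (26 Jun – 31 Dec 2008): 189 out of 366
Tax = €150000 × 1.45% × 189/366 = €1123.1557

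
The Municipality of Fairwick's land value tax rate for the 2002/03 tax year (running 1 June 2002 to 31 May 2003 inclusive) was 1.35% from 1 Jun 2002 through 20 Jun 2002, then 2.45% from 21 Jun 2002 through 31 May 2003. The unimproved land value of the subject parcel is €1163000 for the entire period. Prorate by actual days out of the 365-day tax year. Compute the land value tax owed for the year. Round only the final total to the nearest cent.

1 Jun – 20 Jun 2002: 20 days at 1.35% → €1163000 × 1.35% × 20/365 = €860.3014
21 Jun 2002 – 31 May 2003: 345 days at 2.45% → €1163000 × 2.45% × 345/365 = €26932.2123
Total = €27792.5137

€27792.51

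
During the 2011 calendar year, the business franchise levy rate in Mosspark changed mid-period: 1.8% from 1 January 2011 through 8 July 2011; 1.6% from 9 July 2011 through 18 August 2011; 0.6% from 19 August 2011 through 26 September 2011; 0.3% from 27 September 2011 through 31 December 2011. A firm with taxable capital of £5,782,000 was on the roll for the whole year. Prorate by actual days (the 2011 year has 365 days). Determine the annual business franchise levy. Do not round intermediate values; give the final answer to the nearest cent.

£72,552.22

1 January – 8 July 2011: 189 days at 1.8% → £5,782,000 × 1.8% × 189/365 = £53,891.4082
9 July – 18 August 2011: 41 days at 1.6% → £5,782,000 × 1.6% × 41/365 = £10,391.7589
19 August – 26 September 2011: 39 days at 0.6% → £5,782,000 × 0.6% × 39/365 = £3,706.8164
27 September – 31 December 2011: 96 days at 0.3% → £5,782,000 × 0.3% × 96/365 = £4,562.2356
Total = £72,552.2192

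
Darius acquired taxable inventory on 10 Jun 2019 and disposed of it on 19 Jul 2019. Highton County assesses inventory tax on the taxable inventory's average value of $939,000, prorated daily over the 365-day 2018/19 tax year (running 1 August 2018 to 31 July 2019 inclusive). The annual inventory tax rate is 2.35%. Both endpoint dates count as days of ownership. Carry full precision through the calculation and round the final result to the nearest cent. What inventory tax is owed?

$2,418.25

Days held (10 Jun – 19 Jul 2019): 40 out of 365
Tax = $939,000 × 2.35% × 40/365 = $2,418.2466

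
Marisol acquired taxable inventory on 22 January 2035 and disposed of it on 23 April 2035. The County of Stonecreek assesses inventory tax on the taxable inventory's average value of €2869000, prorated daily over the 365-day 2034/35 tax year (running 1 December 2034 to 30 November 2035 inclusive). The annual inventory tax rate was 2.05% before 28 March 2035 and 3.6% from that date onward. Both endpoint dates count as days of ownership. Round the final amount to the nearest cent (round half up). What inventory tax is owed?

22 January – 27 March 2035: 65 days at 2.05% → €2869000 × 2.05% × 65/365 = €10473.8151
28 March – 23 April 2035: 27 days at 3.6% → €2869000 × 3.6% × 27/365 = €7640.1863
Total = €18114.0014

€18114.00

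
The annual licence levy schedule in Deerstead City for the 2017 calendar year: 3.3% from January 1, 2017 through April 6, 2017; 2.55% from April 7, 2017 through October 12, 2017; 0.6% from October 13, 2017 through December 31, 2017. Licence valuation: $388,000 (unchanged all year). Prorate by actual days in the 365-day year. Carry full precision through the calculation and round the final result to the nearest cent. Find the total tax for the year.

January 1 – April 6, 2017: 96 days at 3.3% → $388,000 × 3.3% × 96/365 = $3,367.6274
April 7 – October 12, 2017: 189 days at 2.55% → $388,000 × 2.55% × 189/365 = $5,123.1945
October 13 – December 31, 2017: 80 days at 0.6% → $388,000 × 0.6% × 80/365 = $510.2466
Total = $9,001.0685

$9,001.07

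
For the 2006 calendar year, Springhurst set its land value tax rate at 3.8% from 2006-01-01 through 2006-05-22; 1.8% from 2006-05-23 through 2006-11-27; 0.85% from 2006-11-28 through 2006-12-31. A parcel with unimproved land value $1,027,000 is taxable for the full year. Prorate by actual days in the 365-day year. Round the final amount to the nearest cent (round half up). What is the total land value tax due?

2006-01-01 to 2006-05-22: 142 days at 3.8% → $1,027,000 × 3.8% × 142/365 = $15,182.7178
2006-05-23 to 2006-11-27: 189 days at 1.8% → $1,027,000 × 1.8% × 189/365 = $9,572.2027
2006-11-28 to 2006-12-31: 34 days at 0.85% → $1,027,000 × 0.85% × 34/365 = $813.1589
Total = $25,568.0795

$25,568.08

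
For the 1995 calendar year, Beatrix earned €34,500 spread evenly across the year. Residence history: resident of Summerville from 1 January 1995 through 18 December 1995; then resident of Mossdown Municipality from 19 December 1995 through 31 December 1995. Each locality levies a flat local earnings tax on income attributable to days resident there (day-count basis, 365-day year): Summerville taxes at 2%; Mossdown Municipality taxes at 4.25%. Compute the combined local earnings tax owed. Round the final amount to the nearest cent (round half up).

€717.65

Summerville, 1 January – 18 December 1995: 352 days → €34,500 × 2% × 352/365 = €665.4247
Mossdown Municipality, 19 December – 31 December 1995: 13 days → €34,500 × 4.25% × 13/365 = €52.2226
Total = €717.6473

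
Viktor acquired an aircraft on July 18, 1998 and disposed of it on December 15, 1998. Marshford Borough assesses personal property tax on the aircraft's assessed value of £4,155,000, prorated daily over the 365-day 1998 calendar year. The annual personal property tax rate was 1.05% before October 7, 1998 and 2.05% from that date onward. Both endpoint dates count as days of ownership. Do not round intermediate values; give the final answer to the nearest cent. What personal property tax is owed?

£26,017.13

July 18 – October 6, 1998: 81 days at 1.05% → £4,155,000 × 1.05% × 81/365 = £9,681.7192
October 7 – December 15, 1998: 70 days at 2.05% → £4,155,000 × 2.05% × 70/365 = £16,335.4110
Total = £26,017.1301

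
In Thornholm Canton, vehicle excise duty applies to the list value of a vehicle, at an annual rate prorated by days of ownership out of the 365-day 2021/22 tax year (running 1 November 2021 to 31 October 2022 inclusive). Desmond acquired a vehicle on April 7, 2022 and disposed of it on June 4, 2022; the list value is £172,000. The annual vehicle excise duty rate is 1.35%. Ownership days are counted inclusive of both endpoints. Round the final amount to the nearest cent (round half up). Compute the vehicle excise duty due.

£375.34

Days held (April 7 – June 4, 2022): 59 out of 365
Tax = £172,000 × 1.35% × 59/365 = £375.3370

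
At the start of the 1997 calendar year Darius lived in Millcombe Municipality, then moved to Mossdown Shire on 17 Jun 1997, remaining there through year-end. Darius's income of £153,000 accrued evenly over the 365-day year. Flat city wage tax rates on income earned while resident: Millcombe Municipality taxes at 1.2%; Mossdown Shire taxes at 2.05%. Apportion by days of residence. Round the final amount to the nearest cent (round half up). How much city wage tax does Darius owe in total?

Millcombe Municipality, 1 Jan – 16 Jun 1997: 167 days → £153,000 × 1.2% × 167/365 = £840.0329
Mossdown Shire, 17 Jun – 31 Dec 1997: 198 days → £153,000 × 2.05% × 198/365 = £1,701.4438
Total = £2,541.4767

£2,541.48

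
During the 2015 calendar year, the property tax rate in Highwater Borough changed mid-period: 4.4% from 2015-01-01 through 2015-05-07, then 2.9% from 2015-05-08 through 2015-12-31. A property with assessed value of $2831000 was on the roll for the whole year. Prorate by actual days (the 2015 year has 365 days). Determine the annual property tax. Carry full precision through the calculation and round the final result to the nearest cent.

2015-01-01 to 2015-05-07: 127 days at 4.4% → $2831000 × 4.4% × 127/365 = $43341.4466
2015-05-08 to 2015-12-31: 238 days at 2.9% → $2831000 × 2.9% × 238/365 = $53533.0466
Total = $96874.4932

$96874.49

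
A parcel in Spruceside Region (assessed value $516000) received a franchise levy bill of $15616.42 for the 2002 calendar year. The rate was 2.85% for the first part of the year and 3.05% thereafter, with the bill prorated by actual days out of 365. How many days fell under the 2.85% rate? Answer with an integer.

Let d = days at the first rate; then 365 − d days at the second rate.
$516000 × [2.85%·d + 3.05%·(365−d)] / 365 = $15616.42
Solving gives d = 43, so the new rate took effect on 13 Feb 2002.

43 days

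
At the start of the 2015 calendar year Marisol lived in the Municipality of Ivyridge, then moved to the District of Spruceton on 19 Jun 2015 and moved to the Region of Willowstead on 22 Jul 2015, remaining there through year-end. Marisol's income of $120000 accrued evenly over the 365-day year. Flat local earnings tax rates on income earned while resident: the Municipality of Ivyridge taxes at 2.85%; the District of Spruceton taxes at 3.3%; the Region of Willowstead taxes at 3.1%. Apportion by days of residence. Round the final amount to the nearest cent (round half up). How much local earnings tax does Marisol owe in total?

$3602.79

The Municipality of Ivyridge, 1 Jan – 18 Jun 2015: 169 days → $120000 × 2.85% × 169/365 = $1583.5068
The District of Spruceton, 19 Jun – 21 Jul 2015: 33 days → $120000 × 3.3% × 33/365 = $358.0274
The Region of Willowstead, 22 Jul – 31 Dec 2015: 163 days → $120000 × 3.1% × 163/365 = $1661.2603
Total = $3602.7945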